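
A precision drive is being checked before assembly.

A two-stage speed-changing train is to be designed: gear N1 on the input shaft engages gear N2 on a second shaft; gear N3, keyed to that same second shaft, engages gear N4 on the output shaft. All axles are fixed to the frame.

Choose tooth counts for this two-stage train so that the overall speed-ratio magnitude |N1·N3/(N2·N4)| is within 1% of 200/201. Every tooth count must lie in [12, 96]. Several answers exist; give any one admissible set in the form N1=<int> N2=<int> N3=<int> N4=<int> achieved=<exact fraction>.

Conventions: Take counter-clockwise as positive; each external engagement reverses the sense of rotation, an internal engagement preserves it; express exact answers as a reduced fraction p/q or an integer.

N1=16 N2=12 N3=50 N4=67 achieved=200/201

design class (target 200/201): fixed-axis compound train
target = 200/201 in lowest terms: an exact hit needs N1·N3 = k·200 and N2·N4 = k·201 for one integer k, every count in [12, 96]; additionally prefer no 1:1 stage (N1 ≠ N2, N3 ≠ N4)
k = 1…3: no 1:1-free in-range split of k·200 and k·201 into factor pairs; take k = 4
k = 4: N1·N3 = 800 = 16·50, N2·N4 = 804 = 12·67
achieved = 16·50/(12·67) = 200/201; |achieved − target| = 0 ≤ 2/201 ✓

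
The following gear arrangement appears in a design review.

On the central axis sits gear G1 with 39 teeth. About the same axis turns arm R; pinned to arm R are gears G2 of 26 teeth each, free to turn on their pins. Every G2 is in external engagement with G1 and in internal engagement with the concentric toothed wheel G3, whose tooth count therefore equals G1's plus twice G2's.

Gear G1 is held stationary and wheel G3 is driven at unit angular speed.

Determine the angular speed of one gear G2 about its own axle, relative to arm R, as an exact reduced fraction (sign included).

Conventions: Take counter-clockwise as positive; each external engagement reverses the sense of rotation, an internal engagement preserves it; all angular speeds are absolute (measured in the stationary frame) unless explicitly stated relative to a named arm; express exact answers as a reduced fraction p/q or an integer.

planetary set (39T centre, 26T on arm, 91T internal) — Willis relation
ring teeth: 39 + 2·26 = 91
39(ω_sun−ω_arm) = −91(ω_ring−ω_arm),  ω_sun = 0, ω_ring = 1
39(0−ω_arm) = −91(1−ω_arm)  ⇒  130·ω_arm = 91  ⇒  ω_arm = 7/10
sun–planet mesh: 39·(0−7/10) = −26·(ω_p−ω_arm)  ⇒  ω_p−ω_arm = 21/20
exact speed ratio = 21/20

21/20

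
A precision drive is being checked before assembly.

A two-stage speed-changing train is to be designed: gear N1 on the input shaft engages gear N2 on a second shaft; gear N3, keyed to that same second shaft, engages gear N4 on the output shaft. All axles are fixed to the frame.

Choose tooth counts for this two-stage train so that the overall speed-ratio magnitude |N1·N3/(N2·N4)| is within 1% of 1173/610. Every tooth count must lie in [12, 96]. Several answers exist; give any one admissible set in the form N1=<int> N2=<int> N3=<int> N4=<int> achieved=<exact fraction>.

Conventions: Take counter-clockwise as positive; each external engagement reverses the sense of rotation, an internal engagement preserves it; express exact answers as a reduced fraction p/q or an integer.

class = fixed-axis compound train [2-stage, 1173/610 wanted]
target = 1173/610 in lowest terms: an exact hit needs N1·N3 = k·1173 and N2·N4 = k·610 for one integer k, every count in [12, 96]; additionally prefer no 1:1 stage (N1 ≠ N2, N3 ≠ N4)
k = 1: no 1:1-free in-range split of k·1173 and k·610 into factor pairs; take k = 2
k = 2: N1·N3 = 2346 = 34·69, N2·N4 = 1220 = 20·61
achieved = 34·69/(20·61) = 1173/610; |achieved − target| = 0 ≤ 1173/61000 ✓

N1=34 N2=20 N3=69 N4=61 achieved=1173/610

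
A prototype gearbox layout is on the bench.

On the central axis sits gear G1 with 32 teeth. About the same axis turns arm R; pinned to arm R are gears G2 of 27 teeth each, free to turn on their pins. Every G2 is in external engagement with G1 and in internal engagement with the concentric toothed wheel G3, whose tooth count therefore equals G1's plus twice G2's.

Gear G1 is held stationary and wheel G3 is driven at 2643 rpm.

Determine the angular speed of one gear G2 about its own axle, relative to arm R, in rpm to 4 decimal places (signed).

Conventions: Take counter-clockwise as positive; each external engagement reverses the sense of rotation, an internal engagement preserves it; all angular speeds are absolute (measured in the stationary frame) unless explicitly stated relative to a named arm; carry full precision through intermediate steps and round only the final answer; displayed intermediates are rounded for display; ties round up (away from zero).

+2282.9680 rpm

recognized (axles ride arm R): planetary set, 32/27/86 teeth
normalise by the input: solve with ω_ring = 1, then scale by 2643 rpm
ring teeth: 32 + 2·27 = 86
32(ω_sun−ω_arm) = −86(ω_ring−ω_arm),  ω_sun = 0, ω_ring = 1
32(0−ω_arm) = −86(1−ω_arm)  ⇒  118·ω_arm = 86  ⇒  ω_arm = 43/59
sun–planet mesh: 32·(0−43/59) = −27·(ω_p−ω_arm)  ⇒  ω_p−ω_arm = 1376/1593
scale: ω_p−ω_arm = 1376/1593 × 2643 rpm = +2282.9680 rpm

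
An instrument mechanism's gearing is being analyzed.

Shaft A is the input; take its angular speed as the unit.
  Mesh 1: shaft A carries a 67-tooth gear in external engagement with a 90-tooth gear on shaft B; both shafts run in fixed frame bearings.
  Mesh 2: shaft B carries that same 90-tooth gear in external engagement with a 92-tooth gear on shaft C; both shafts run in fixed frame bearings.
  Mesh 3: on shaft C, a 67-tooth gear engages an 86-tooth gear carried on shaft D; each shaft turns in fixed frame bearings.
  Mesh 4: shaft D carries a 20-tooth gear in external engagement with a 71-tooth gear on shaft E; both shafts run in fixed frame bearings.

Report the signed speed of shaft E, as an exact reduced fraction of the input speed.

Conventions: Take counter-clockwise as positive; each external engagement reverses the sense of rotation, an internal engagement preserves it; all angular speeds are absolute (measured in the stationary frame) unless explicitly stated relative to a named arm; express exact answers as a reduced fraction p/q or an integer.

22445/140438

4-mesh fixed-axis compound train (all bearings frame-fixed)
mesh 1 [67T→90T]: |ω|/ω_in = 1×67/90 = 67/90, sense flips to −
mesh 2 [90T→92T]: |ω|/ω_in = (67/90)×90/92 = 67/92, sense flips to +
mesh 3 [67T→86T]: |ω|/ω_in = (67/92)×67/86 = 4489/7912, sense flips to −
mesh 4 [20T→71T]: |ω|/ω_in = (4489/7912)×20/71 = 22445/140438, sense flips to +
signed output speed (× input speed) = 22445/140438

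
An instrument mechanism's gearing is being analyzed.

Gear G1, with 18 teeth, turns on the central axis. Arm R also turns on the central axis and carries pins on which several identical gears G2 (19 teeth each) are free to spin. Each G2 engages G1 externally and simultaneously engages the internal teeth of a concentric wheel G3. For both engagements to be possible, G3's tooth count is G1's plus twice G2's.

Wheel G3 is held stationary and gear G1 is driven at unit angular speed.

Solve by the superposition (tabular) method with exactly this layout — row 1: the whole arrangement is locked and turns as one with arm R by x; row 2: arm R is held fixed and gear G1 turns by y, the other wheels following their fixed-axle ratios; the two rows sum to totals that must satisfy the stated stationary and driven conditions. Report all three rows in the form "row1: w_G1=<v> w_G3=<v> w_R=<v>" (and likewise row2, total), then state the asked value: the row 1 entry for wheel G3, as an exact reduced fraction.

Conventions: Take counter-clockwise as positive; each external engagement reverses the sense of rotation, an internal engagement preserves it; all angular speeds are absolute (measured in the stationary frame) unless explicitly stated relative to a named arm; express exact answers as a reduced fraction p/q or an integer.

planetary set (18T centre, 19T on arm, 56T internal) — Willis relation
row 1 — lock + rotate with arm: ω_sun = ω_ring = ω_arm = x
row 2 (arm held, sun turns y): ω_ring = −(18/56)·y, ω_arm = 0
boundary: total ω_ring = x − (18/56)·y = 0 and total ω_sun = x + y = 1  ⇒  y = 28/37, x = 9/37
row 2 ring = −(18/56)·28/37 = -9/37
totals (row 1 + row 2): sun 9/37 + 28/37 = 1, ring 9/37 + (-9/37) = 0, arm 9/37 + 0 = 9/37
asked cell (row1, ring) = 9/37

row1: w_G1=9/37 w_G3=9/37 w_R=9/37
row2: w_G1=28/37 w_G3=-9/37 w_R=0
total: w_G1=1 w_G3=0 w_R=9/37
asked value: 9/37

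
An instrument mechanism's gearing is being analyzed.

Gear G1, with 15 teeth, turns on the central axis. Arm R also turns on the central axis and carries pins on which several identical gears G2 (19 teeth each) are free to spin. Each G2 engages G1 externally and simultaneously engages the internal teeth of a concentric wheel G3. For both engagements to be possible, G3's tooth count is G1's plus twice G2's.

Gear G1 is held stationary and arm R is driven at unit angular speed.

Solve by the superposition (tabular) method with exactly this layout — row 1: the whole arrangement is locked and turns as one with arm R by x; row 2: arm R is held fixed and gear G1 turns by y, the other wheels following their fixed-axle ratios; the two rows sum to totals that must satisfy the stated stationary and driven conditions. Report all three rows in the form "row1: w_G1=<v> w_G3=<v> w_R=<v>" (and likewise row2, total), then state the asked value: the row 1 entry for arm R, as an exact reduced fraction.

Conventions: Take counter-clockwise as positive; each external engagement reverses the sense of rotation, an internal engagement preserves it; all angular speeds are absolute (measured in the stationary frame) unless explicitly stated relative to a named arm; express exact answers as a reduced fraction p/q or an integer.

recognized (axles ride arm R): planetary set, 15/19/53 teeth
superposition row 1 [locked train]: every member turns x
row 2 — arm fixed, fixed-axis ratios: sun y, ring −(15/53)·y, arm 0
boundary: total ω_sun = x + y = 0 and total ω_arm = x = 1  ⇒  y = -1, x = 1
row 2 ring = −(15/53)·(-1) = 15/53
totals (row 1 + row 2): sun 1 + (-1) = 0, ring 1 + 15/53 = 68/53, arm 1 + 0 = 1
asked cell (row1, arm) = 1

row1: w_G1=1 w_G3=1 w_R=1
row2: w_G1=-1 w_G3=15/53 w_R=0
total: w_G1=0 w_G3=68/53 w_R=1
asked value: 1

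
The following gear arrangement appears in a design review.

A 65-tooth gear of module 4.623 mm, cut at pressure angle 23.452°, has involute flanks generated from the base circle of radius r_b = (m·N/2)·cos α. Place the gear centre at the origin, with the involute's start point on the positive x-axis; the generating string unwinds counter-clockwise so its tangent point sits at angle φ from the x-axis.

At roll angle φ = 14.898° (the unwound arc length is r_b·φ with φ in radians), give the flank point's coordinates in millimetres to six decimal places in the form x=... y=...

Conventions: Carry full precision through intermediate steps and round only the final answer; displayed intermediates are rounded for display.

x=142.417211 y=0.802267

class = single-mesh tooth geometry [base-circle involute, m = 4.623, 65T]
pitch radius r_p = m·N/2 = 4.623·65/2 = 150.247500
base radius r_b = r_p·cos α = 150.247500·cos 23.452° = 137.836126
roll angle φ = 14.898° = 0.26001915 rad
x = r_b·(cos φ + φ·sin φ) = 142.417211
y = r_b·(sin φ − φ·cos φ) = 0.802267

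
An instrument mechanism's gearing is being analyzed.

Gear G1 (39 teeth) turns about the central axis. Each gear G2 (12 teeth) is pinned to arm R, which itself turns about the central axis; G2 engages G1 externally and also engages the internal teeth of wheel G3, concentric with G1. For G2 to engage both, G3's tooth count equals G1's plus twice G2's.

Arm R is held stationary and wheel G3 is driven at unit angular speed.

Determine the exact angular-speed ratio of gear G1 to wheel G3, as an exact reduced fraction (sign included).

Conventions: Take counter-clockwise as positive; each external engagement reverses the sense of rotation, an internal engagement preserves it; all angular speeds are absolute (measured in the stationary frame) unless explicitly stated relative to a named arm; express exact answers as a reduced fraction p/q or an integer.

-21/13

planetary set (39T centre, 12T on arm, 63T internal) — Willis relation
ring teeth: 39 + 2·12 = 63
39(ω_sun−ω_arm) = −63(ω_ring−ω_arm),  ω_arm = 0, ω_ring = 1
ω_sun = 0 − (63/39)(1−0) = -21/13
ω_out/ω_in = -21/13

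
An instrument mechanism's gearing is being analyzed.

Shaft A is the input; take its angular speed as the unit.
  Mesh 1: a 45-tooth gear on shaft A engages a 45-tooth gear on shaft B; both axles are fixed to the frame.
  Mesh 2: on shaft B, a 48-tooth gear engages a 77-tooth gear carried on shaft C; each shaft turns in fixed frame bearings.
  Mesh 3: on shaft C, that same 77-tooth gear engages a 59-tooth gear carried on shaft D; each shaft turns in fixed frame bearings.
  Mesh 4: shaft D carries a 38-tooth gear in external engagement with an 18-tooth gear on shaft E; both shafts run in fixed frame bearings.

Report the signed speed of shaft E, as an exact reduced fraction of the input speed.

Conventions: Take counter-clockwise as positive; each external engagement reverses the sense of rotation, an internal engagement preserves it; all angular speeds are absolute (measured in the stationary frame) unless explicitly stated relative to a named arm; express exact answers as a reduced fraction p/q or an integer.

4-mesh fixed-axis compound train (all bearings frame-fixed)
mesh 1 [45T→45T]: |ω|/ω_in = 1×45/45 = 1, sense flips to −
mesh 2 [48T→77T]: |ω|/ω_in = 1×48/77 = 48/77, sense flips to +
mesh 3 [77T→59T]: |ω|/ω_in = (48/77)×77/59 = 48/59, sense flips to −
mesh 4 [38T→18T]: |ω|/ω_in = (48/59)×38/18 = 304/177, sense flips to +
signed output speed (× input speed) = 304/177

304/177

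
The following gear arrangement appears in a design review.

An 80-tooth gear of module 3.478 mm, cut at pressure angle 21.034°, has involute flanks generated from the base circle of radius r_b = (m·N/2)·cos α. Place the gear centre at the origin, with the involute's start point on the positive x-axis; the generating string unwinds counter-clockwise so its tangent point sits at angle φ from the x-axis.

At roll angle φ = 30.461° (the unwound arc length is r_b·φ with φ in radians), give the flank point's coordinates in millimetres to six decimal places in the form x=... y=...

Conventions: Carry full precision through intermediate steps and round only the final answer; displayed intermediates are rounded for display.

x=146.924437 y=6.322087

recognized (one wheel, involute flank): single-mesh tooth geometry, m = 3.478, N = 80
pitch radius r_p = m·N/2 = 3.478·80/2 = 139.120000
base radius r_b = r_p·cos α = 139.120000·cos 21.034° = 129.850101
roll angle φ = 30.461° = 0.53164474 rad
x = r_b·(cos φ + φ·sin φ) = 146.924437
y = r_b·(sin φ − φ·cos φ) = 6.322087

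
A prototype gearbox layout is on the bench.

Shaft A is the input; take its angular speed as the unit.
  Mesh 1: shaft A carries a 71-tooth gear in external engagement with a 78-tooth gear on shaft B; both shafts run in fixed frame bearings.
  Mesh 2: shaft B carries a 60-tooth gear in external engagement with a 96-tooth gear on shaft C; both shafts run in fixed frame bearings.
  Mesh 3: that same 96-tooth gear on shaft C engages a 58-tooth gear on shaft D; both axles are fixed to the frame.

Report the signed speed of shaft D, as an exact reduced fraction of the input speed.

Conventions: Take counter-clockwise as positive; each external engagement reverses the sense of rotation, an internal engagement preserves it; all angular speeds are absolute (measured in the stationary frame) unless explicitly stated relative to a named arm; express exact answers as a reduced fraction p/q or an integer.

-355/377

3-mesh fixed-axis compound train (all bearings frame-fixed)
mesh 1 [71T→78T]: |ω|/ω_in = 1×71/78 = 71/78, sense flips to −
mesh 2 [60T→96T]: |ω|/ω_in = (71/78)×60/96 = 355/624, sense flips to +
mesh 3 [96T→58T]: |ω|/ω_in = (355/624)×96/58 = 355/377, sense flips to −
signed output speed (× input speed) = -355/377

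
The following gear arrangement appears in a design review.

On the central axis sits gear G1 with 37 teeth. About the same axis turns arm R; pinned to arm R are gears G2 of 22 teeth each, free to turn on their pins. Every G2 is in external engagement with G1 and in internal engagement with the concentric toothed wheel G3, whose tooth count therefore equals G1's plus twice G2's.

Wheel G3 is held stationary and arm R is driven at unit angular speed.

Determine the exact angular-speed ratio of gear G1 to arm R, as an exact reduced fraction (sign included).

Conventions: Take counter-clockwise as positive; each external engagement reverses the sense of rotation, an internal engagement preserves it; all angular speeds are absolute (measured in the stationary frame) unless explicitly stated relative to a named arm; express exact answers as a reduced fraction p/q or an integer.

118/37

class = planetary set [G3 = 37+2·22 = 81; Willis about the carrier]
ring teeth: 37 + 2·22 = 81
37(ω_sun−ω_arm) = −81(ω_ring−ω_arm),  ω_ring = 0, ω_arm = 1
ω_sun = 1 − (81/37)(0−1) = 118/37
ω_out/ω_in = 118/37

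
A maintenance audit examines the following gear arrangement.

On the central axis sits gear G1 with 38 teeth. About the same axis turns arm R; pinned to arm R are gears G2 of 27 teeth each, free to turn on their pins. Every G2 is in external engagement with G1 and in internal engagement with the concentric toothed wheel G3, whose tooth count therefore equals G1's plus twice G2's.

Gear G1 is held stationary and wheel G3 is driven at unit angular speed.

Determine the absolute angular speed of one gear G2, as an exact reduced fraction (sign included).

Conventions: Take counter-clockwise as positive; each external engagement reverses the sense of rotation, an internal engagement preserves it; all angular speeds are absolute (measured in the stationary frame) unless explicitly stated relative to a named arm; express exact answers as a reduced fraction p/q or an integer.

planetary set (38T centre, 27T on arm, 92T internal) — Willis relation
ring teeth: 38 + 2·27 = 92
38(ω_sun−ω_arm) = −92(ω_ring−ω_arm),  ω_sun = 0, ω_ring = 1
38(0−ω_arm) = −92(1−ω_arm)  ⇒  130·ω_arm = 92  ⇒  ω_arm = 46/65
sun–planet mesh: 38·(0−46/65) = −27·(ω_p−ω_arm)  ⇒  ω_p−ω_arm = 1748/1755
ω_p = 46/65 + 1748/1755 = 46/27
exact speed ratio = 46/27

46/27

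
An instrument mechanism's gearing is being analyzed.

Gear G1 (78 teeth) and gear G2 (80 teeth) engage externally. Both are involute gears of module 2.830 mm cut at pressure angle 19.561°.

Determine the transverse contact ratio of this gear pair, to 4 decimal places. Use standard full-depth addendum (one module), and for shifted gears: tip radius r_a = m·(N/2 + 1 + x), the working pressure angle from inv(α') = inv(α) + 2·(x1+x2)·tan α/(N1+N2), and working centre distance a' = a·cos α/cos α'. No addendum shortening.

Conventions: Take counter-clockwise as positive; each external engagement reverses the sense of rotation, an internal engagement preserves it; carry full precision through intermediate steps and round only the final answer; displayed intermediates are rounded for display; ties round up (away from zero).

1.8516

topology: single-mesh involute geometry — m = 2.830, 78T/80T pair
base radii: r_b1 = 104.000058, r_b2 = 106.666726
tip radii: r_a1 = 113.200000, r_a2 = 116.030000
no profile shift: α' = α, a' = a
action lengths: √(r_a1²−r_b1²) = 44.701542, √(r_a2²−r_b2²) = 45.663666
base pitch p_b = π·m·cos α = 8.377585
CR = (44.701542 + 45.663666 − 223.570000·sin 19.56100°)/8.377585 = 1.851569
contact ratio ≈ 1.8516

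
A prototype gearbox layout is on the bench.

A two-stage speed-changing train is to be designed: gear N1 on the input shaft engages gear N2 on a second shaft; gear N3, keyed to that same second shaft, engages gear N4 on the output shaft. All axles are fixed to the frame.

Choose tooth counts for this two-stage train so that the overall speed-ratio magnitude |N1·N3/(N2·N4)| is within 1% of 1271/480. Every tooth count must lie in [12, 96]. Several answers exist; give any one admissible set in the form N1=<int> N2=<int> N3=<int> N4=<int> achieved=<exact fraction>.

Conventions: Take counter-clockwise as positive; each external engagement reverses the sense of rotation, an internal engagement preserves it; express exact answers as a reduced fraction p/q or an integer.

2-stage fixed-axis compound train for ratio 1271/480
target = 1271/480 in lowest terms: an exact hit needs N1·N3 = k·1271 and N2·N4 = k·480 for one integer k, every count in [12, 96]; additionally prefer no 1:1 stage (N1 ≠ N2, N3 ≠ N4)
k = 1: N1·N3 = 1271 = 31·41, N2·N4 = 480 = 12·40
achieved = 31·41/(12·40) = 1271/480; |achieved − target| = 0 ≤ 1271/48000 ✓

N1=31 N2=12 N3=41 N4=40 achieved=1271/480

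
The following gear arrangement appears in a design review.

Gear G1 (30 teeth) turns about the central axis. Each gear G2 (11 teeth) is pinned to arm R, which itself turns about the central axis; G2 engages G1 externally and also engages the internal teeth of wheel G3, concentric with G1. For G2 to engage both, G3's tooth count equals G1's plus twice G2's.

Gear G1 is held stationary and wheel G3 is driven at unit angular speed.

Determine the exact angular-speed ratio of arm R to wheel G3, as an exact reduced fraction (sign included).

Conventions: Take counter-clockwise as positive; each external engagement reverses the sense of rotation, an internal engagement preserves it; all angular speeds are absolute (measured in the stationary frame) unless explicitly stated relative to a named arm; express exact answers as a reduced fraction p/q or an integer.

26/41

planetary set (30T centre, 11T on arm, 52T internal) — Willis relation
ring teeth: 30 + 2·11 = 52
30(ω_sun−ω_arm) = −52(ω_ring−ω_arm),  ω_sun = 0, ω_ring = 1
30(0−ω_arm) = −52(1−ω_arm)  ⇒  82·ω_arm = 52  ⇒  ω_arm = 26/41
ω_out/ω_in = 26/41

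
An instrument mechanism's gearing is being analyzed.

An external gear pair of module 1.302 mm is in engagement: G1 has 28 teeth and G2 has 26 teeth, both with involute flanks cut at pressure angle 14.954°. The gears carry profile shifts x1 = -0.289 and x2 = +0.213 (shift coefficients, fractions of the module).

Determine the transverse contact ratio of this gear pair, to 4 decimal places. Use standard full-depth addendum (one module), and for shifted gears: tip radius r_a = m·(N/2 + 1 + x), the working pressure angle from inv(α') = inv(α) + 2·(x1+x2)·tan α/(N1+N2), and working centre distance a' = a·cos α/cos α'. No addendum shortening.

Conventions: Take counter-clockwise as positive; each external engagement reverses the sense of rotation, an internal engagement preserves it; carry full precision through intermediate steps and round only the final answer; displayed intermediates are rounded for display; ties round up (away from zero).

1.9036

single-mesh involute tooth geometry (28T engaging 26T at module 1.302)
base radii: r_b1 = 17.610678, r_b2 = 16.352772
tip radii: r_a1 = 19.153722, r_a2 = 18.505326
inv(α') = inv(14.954°) + 2·(-0.289+0.213)·tan α/(28+26) = 0.00534054  ⇒  α' = 14.32273°
a' = a·cos α / cos α' = 35.1540·cos 14.954°/cos 14.32273° = 35.052979
action lengths: √(r_a1²−r_b1²) = 7.531872, √(r_a2²−r_b2²) = 8.662213
base pitch p_b = π·m·cos α = 3.951827
CR = (7.531872 + 8.662213 − 35.052979·sin 14.32273°)/3.951827 = 1.903564
contact ratio ≈ 1.9036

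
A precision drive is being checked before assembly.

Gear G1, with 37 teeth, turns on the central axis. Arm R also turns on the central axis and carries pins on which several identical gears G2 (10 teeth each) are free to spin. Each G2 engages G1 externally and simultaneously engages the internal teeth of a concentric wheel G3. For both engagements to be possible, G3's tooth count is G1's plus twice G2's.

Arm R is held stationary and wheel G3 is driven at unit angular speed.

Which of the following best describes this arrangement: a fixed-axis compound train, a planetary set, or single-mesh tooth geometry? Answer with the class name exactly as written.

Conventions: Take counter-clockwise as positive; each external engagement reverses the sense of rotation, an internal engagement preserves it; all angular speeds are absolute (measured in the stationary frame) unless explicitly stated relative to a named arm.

recognized (axles ride arm R): planetary set, 37/10/57 teeth
classification: planetary set

planetary set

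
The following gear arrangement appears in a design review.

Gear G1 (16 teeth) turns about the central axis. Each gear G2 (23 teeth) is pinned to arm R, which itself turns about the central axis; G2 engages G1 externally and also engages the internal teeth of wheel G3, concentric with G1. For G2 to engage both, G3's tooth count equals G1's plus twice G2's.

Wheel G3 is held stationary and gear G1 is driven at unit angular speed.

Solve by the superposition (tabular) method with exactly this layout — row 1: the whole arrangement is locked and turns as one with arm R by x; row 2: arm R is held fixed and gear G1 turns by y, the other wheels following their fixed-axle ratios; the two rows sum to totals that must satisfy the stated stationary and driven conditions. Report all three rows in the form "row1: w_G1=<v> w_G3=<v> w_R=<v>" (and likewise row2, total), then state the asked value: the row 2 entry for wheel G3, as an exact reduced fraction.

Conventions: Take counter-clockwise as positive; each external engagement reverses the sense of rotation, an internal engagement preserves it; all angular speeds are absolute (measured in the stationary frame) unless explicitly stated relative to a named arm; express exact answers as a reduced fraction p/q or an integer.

class = planetary set [G3 = 16+2·23 = 62; Willis about the carrier]
superposition row 1 [locked train]: every member turns x
superposition row 2 [arm held]: sun y, ring −(16/62)·y, arm 0
boundary: total ω_ring = x − (16/62)·y = 0 and total ω_sun = x + y = 1  ⇒  y = 31/39, x = 8/39
row 2 ring = −(16/62)·31/39 = -8/39
totals (row 1 + row 2): sun 8/39 + 31/39 = 1, ring 8/39 + (-8/39) = 0, arm 8/39 + 0 = 8/39
asked cell (row2, ring) = -8/39

row1: w_G1=8/39 w_G3=8/39 w_R=8/39
row2: w_G1=31/39 w_G3=-8/39 w_R=0
total: w_G1=1 w_G3=0 w_R=8/39
asked value: -8/39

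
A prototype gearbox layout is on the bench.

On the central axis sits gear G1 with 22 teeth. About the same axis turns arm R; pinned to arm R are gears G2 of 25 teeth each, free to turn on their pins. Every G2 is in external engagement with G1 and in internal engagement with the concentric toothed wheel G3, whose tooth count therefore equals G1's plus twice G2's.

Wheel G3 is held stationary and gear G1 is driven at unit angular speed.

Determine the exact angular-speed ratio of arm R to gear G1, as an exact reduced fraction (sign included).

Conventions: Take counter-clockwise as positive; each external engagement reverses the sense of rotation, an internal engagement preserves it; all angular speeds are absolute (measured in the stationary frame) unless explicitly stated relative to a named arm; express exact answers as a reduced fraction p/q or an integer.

planetary set (22T centre, 25T on arm, 72T internal) — Willis relation
ring teeth: 22 + 2·25 = 72
22(ω_sun−ω_arm) = −72(ω_ring−ω_arm),  ω_ring = 0, ω_sun = 1
22(1−ω_arm) = −72(0−ω_arm)  ⇒  94·ω_arm = 22  ⇒  ω_arm = 11/47
ω_out/ω_in = 11/47

11/47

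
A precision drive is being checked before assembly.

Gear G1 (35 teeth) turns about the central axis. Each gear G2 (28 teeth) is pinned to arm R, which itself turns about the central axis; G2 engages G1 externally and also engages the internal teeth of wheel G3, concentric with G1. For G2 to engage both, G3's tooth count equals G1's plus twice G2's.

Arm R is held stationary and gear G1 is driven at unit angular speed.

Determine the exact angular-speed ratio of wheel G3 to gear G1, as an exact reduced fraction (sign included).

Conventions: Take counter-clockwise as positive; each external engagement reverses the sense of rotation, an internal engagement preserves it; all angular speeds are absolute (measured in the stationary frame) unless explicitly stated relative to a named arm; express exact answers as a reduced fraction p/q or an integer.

-5/13

recognized (axles ride arm R): planetary set, 35/28/91 teeth
ring teeth: 35 + 2·28 = 91
35(ω_sun−ω_arm) = −91(ω_ring−ω_arm),  ω_arm = 0, ω_sun = 1
ω_ring = 0 − (35/91)(1−0) = -5/13
ω_out/ω_in = -5/13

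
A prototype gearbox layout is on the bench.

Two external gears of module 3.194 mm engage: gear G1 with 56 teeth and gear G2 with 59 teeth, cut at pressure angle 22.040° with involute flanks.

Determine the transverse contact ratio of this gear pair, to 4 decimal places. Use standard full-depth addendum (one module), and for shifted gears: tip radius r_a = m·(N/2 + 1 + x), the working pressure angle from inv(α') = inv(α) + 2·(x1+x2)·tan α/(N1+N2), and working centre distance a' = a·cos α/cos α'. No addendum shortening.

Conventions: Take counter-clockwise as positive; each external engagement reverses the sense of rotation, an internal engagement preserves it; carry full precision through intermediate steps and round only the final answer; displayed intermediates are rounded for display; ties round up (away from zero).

1.6731

recognized (one external pair, fixed centres): single-mesh tooth geometry, m = 3.194, N1 = 56, N2 = 59
base radii: r_b1 = 82.896498, r_b2 = 87.337381
tip radii: r_a1 = 92.626000, r_a2 = 97.417000
no profile shift: α' = α, a' = a
action lengths: √(r_a1²−r_b1²) = 41.324890, √(r_a2²−r_b2²) = 43.153838
base pitch p_b = π·m·cos α = 9.300965
CR = (41.324890 + 43.153838 − 183.655000·sin 22.04000°)/9.300965 = 1.673105
contact ratio ≈ 1.6731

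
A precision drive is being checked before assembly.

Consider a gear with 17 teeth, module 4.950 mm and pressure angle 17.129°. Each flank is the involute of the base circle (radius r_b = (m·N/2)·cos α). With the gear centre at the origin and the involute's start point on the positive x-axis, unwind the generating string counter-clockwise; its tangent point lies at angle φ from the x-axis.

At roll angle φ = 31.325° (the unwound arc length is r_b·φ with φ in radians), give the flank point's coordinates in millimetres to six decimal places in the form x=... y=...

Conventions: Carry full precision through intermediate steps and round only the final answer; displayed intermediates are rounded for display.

recognized (one wheel, involute flank): single-mesh tooth geometry, m = 4.950, N = 17
pitch radius r_p = m·N/2 = 4.950·17/2 = 42.075000
base radius r_b = r_p·cos α = 42.075000·cos 17.129° = 40.208724
roll angle φ = 31.325° = 0.54672439 rad
x = r_b·(cos φ + φ·sin φ) = 45.776412
y = r_b·(sin φ − φ·cos φ) = 2.125529

x=45.776412 y=2.125529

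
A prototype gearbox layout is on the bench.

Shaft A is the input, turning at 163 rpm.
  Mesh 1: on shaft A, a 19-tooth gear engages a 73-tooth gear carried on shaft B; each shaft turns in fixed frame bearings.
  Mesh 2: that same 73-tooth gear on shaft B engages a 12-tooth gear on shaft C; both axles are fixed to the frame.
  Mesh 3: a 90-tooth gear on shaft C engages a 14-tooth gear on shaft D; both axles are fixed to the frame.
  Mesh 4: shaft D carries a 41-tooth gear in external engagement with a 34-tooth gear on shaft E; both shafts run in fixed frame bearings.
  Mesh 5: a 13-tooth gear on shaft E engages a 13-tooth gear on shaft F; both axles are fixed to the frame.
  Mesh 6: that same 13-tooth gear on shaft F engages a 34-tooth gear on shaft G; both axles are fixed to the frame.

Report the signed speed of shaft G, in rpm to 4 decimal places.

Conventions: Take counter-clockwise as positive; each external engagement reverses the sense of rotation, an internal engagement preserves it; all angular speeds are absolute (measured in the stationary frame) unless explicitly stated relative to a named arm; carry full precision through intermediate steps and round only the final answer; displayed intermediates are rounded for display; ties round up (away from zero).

+764.9690 rpm

recognized (7 fixed axles, 6 meshes): fixed-axis compound train
mesh 1 [19T→73T]: ω = 163.0000×19/73 = 42.4247 rpm, sense flips to −
mesh 2 [73T→12T]: ω = 42.4247×73/12 = 258.0833 rpm, sense flips to +
mesh 3 [90T→14T]: ω = 258.0833×90/14 = 1659.1071 rpm, sense flips to −
mesh 4 [41T→34T]: ω = 1659.1071×41/34 = 2000.6880 rpm, sense flips to +
mesh 5 [13T→13T]: ω = 2000.6880×13/13 = 2000.6880 rpm, sense flips to −
mesh 6 [13T→34T]: ω = 2000.6880×13/34 = 764.9690 rpm, sense flips to +
signed output speed = +764.9690 rpm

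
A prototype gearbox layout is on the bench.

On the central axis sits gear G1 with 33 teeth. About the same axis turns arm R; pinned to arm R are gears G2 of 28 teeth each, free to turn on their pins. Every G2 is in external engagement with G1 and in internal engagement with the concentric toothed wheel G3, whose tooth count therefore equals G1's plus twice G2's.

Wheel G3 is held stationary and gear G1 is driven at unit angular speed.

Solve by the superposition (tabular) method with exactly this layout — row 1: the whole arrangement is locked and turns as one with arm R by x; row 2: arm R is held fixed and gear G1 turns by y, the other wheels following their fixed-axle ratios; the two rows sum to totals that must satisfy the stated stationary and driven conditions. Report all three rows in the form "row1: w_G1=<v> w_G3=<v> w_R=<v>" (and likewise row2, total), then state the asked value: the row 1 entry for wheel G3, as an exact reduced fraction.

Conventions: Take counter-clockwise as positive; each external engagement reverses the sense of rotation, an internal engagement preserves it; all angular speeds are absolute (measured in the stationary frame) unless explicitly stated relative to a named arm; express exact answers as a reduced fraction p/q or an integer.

row1: w_G1=33/122 w_G3=33/122 w_R=33/122
row2: w_G1=89/122 w_G3=-33/122 w_R=0
total: w_G1=1 w_G3=0 w_R=33/122
asked value: 33/122

planetary set (33T centre, 28T on arm, 89T internal) — Willis relation
row 1 — lock + rotate with arm: ω_sun = ω_ring = ω_arm = x
row 2 — arm fixed, fixed-axis ratios: sun y, ring −(33/89)·y, arm 0
boundary: total ω_ring = x − (33/89)·y = 0 and total ω_sun = x + y = 1  ⇒  y = 89/122, x = 33/122
row 2 ring = −(33/89)·89/122 = -33/122
totals (row 1 + row 2): sun 33/122 + 89/122 = 1, ring 33/122 + (-33/122) = 0, arm 33/122 + 0 = 33/122
asked cell (row1, ring) = 33/122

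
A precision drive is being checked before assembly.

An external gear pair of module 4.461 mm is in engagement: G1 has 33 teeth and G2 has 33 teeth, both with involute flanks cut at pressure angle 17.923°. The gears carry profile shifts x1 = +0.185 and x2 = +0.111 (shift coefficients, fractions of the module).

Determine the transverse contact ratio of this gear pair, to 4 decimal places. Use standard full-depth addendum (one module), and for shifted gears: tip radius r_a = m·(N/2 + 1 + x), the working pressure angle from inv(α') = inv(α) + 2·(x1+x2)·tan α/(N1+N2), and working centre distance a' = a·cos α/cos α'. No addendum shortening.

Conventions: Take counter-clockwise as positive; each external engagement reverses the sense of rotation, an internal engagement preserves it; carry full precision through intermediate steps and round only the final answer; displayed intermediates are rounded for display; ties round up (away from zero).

topology: single-mesh involute geometry — m = 4.461, 33T/33T pair
base radii: r_b1 = 70.034446, r_b2 = 70.034446
tip radii: r_a1 = 78.892785, r_a2 = 78.562671
inv(α') = inv(17.923°) + 2·(+0.185+0.111)·tan α/(33+33) = 0.01352031  ⇒  α' = 19.38085°
a' = a·cos α / cos α' = 147.2130·cos 17.923°/cos 19.38085° = 148.482878
action lengths: √(r_a1²−r_b1²) = 36.321452, √(r_a2²−r_b2²) = 35.598731
base pitch p_b = π·m·cos α = 13.334527
CR = (36.321452 + 35.598731 − 148.482878·sin 19.38085°)/13.334527 = 1.698355
contact ratio ≈ 1.6984

1.6984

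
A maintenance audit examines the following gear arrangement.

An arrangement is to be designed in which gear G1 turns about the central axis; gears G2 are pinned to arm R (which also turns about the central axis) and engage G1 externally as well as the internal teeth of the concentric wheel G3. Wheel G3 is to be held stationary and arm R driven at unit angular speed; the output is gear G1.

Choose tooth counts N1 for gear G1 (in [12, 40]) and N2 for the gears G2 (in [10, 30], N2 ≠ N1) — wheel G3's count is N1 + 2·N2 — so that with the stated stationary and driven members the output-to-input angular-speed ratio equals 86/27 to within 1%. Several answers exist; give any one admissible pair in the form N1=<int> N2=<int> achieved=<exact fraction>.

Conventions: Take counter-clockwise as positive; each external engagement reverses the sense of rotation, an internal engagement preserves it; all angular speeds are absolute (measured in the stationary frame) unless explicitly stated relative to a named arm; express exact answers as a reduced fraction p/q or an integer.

planetary set to be sized for 86/27 (Willis relation)
Willis with ω_ring = 0: ω_sun/ω_arm = (N1+N3)/N1; set equal to 86/27  ⇒  N3/N1 = 86/27 − 1 = 59/27
N3 = N1 + 2·N2  ⇒  N2/N1 = (N3/N1 − 1)/2 = (59/27 − 1)/2 = 16/27
smallest multiple with N1 ≥ 12 and N2 ≥ 10: k = 1  ⇒  N1 = 1·27 = 27, N2 = 1·16 = 16 (N1 ≤ 40, N2 ≤ 30, N2 ≠ N1 ✓), N3 = 27 + 2·16 = 59
check: (N1+N3)/N1 with N1 = 27, N3 = 59 gives 86/27; |achieved − target| = 0 ≤ 43/1350 ✓

N1=27 N2=16 achieved=86/27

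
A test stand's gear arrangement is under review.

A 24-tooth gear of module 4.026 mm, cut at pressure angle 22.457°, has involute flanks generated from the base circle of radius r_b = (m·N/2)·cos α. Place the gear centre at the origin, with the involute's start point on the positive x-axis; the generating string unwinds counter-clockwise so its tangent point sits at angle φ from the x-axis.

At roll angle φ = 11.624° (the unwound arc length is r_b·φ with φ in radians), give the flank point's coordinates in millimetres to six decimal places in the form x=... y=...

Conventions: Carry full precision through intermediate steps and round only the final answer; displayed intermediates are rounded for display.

single-mesh involute tooth geometry (24T wheel at module 4.026)
pitch radius r_p = m·N/2 = 4.026·24/2 = 48.312000
base radius r_b = r_p·cos α = 48.312000·cos 22.457° = 44.648331
roll angle φ = 11.624° = 0.20287707 rad
x = r_b·(cos φ + φ·sin φ) = 45.557740
y = r_b·(sin φ − φ·cos φ) = 0.123764

x=45.557740 y=0.123764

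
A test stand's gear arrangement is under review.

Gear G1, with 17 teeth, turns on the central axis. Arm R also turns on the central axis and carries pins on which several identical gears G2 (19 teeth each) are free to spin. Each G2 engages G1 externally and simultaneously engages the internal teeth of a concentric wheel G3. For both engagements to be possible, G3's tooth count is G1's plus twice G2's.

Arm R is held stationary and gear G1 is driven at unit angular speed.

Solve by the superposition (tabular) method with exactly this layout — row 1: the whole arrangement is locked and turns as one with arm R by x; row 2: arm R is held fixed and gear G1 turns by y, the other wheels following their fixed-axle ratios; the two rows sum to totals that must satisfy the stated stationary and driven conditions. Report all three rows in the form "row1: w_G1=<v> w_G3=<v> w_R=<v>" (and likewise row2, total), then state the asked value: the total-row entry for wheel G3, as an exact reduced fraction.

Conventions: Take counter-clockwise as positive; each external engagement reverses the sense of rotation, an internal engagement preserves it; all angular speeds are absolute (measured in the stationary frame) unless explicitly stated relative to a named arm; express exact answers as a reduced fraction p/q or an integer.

planetary set (17T centre, 19T on arm, 55T internal) — Willis relation
row 1 — lock + rotate with arm: ω_sun = ω_ring = ω_arm = x
row 2: sun turns y, ring = −(17/55)·y, arm 0
boundary: total ω_arm = x = 0 and total ω_sun = x + y = 1  ⇒  y = 1, x = 0
row 2 ring = −(17/55)·1 = -17/55
totals (row 1 + row 2): sun 0 + 1 = 1, ring 0 + (-17/55) = -17/55, arm 0 + 0 = 0
asked cell (total, ring) = -17/55

row1: w_G1=0 w_G3=0 w_R=0
row2: w_G1=1 w_G3=-17/55 w_R=0
total: w_G1=1 w_G3=-17/55 w_R=0
asked value: -17/55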